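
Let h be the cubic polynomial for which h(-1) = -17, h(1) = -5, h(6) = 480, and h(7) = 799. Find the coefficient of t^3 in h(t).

3

Write h(t) = at^3 + bt^2 + ct + d. Substituting each data point gives a linear system:
  -a + b - c + d = -17
  a + b + c + d = -5
  216a + 36b + 6c + d = 480
  343a + 49b + 7c + d = 799
Solving the system yields a = 3, b = -5, c = 3, d = -6.
So h(t) = 3t^3 - 5t^2 + 3t - 6.
The leading coefficient is 3.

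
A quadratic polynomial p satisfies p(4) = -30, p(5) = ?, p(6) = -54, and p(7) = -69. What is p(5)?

-41

The 3 known points determine the degree-2 polynomial uniquely.
Write p(x) = ax^2 + bx + c. Substituting each data point gives a linear system:
  16a + 4b + c = -30
  36a + 6b + c = -54
  49a + 7b + c = -69
Solving the system yields a = -1, b = -2, c = -6.
So p(x) = -x^2 - 2x - 6.
Then p(5) = -41.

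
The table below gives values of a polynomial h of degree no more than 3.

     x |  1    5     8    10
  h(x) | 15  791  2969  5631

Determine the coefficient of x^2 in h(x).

Write h(x) = ax^3 + bx^2 + cx + d. Substituting each data point gives a linear system:
  a + b + c + d = 15
  125a + 25b + 5c + d = 791
  512a + 64b + 8c + d = 2969
  1000a + 100b + 10c + d = 5631
Solving the system yields a = 5, b = 6, c = 3, d = 1.
So h(x) = 5x^3 + 6x^2 + 3x + 1.
The coefficient of x^2 is 6.

6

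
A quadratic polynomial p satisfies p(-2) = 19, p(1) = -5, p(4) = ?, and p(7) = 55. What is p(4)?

On equispaced nodes a degree-2 polynomial has vanishing third forward difference, so
  - p(-2) + 3·p(1) - 3·p(4) + p(7) = 0.
Substituting the known values and solving for p(4):
  -3·p(4) = -21
  p(4) = 7.

7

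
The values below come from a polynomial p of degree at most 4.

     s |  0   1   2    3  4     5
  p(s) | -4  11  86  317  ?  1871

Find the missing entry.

848

On equispaced nodes a degree-4 polynomial has vanishing fifth forward difference, so
  - p(0) + 5·p(1) - 10·p(2) + 10·p(3) - 5·p(4) + p(5) = 0.
Substituting the known values and solving for p(4):
  -5·p(4) = -4240
  p(4) = 848.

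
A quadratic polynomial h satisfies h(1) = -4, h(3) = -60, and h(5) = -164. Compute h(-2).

Forward differences of the values at s = 1, 3, 5:
  h  : -4  -60  -164
  Δ  : -56  -104
  Δ^2: -48
The second differences are constant, confirming degree 2.
Interpolating (Newton forward form) and evaluating at s = -2 gives h(-2) = -10.

-10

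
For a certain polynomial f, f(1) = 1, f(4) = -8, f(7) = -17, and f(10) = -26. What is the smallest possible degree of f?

Forward differences of the values at s = 1, 4, 7, 10:
  f  : 1  -8  -17  -26
  Δ  : -9  -9  -9
  Δ^2: 0  0
  Δ^3: 0
The first differences are constant (-9) and nonzero, while all higher differences vanish, so the minimal degree is 1.

1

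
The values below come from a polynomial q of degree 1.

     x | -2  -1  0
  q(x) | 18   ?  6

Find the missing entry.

12

The 2 known points determine the degree-1 polynomial uniquely.
Write q(x) = ax + b. Substituting each data point gives a linear system:
  -2a + b = 18
  b = 6
Solving the system yields a = -6, b = 6.
So q(x) = -6x + 6.
Then q(-1) = 12.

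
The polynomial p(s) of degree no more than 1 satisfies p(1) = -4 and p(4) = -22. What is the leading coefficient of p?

-6

Write p(s) = as + b. Substituting each data point gives a linear system:
  a + b = -4
  4a + b = -22
Solving the system yields a = -6, b = 2.
So p(s) = -6s + 2.
The leading coefficient is -6.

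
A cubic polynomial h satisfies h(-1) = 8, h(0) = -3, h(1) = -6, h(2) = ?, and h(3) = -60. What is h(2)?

The 4 known points determine the degree-3 polynomial uniquely.
Write h(t) = at^3 + bt^2 + ct + d. Substituting each data point gives a linear system:
  -a + b - c + d = 8
  d = -3
  a + b + c + d = -6
  27a + 9b + 3c + d = -60
Solving the system yields a = -3, b = 4, c = -4, d = -3.
So h(t) = -3t³ + 4t² - 4t - 3.
Then h(2) = -19.

-19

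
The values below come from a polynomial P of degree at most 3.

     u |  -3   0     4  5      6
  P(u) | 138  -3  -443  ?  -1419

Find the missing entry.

The 4 known points determine the degree-3 polynomial uniquely.
Write P(u) = au^3 + bu^2 + cu + d. Substituting each data point gives a linear system:
  -27a + 9b - 3c + d = 138
  d = -3
  64a + 16b + 4c + d = -443
  216a + 36b + 6c + d = -1419
Solving the system yields a = -6, b = -3, c = -2, d = -3.
So P(u) = -6u³ - 3u² - 2u - 3.
Then P(5) = -838.

-838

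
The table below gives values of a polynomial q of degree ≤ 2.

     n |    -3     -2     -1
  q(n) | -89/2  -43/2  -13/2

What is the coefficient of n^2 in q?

-4

Write q(n) = an^2 + bn + c. Substituting each data point gives a linear system:
  9a - 3b + c = -89/2
  4a - 2b + c = -43/2
  a - b + c = -13/2
Solving the system yields a = -4, b = 3, c = 1/2.
So q(n) = -4n^2 + 3n + 1/2.
The leading coefficient is -4.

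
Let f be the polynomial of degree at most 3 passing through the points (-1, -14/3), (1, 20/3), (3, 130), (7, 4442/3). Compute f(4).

Write f(s) = as^3 + bs^2 + cs + d. Substituting each data point gives a linear system:
  -a + b - c + d = -14/3
  a + b + c + d = 20/3
  27a + 9b + 3c + d = 130
  343a + 49b + 7c + d = 4442/3
Solving the system yields a = 4, b = 2, c = 5/3, d = -1.
So f(s) = 4s^3 + 2s^2 + (5/3)s - 1.
Then f(4) = 881/3.

881/3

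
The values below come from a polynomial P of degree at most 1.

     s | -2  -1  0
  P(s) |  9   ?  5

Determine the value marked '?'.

The 2 known points determine the degree-1 polynomial uniquely.
Write P(s) = as + b. Substituting each data point gives a linear system:
  -2a + b = 9
  b = 5
Solving the system yields a = -2, b = 5.
So P(s) = -2s + 5.
Then P(-1) = 7.

7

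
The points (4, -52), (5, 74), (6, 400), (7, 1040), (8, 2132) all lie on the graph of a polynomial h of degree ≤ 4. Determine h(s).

h(s) = s^4 - 3s^3 - 6s^2 - 6s + 4

Write h(s) = as^4 + bs^3 + cs^2 + ds + e. Substituting each data point gives a linear system:
  256a + 64b + 16c + 4d + e = -52
  625a + 125b + 25c + 5d + e = 74
  1296a + 216b + 36c + 6d + e = 400
  2401a + 343b + 49c + 7d + e = 1040
  4096a + 512b + 64c + 8d + e = 2132
Solving the system yields a = 1, b = -3, c = -6, d = -6, e = 4.
So h(s) = s^4 - 3s^3 - 6s^2 - 6s + 4.
Check: h(6) = 400. ✓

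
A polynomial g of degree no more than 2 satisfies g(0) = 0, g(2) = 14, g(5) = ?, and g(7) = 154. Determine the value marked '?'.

The 3 known points determine the degree-2 polynomial uniquely.
Write g(n) = an^2 + bn + c. Substituting each data point gives a linear system:
  c = 0
  4a + 2b + c = 14
  49a + 7b + c = 154
Solving the system yields a = 3, b = 1, c = 0.
So g(n) = 3n^2 + n.
Then g(5) = 80.

80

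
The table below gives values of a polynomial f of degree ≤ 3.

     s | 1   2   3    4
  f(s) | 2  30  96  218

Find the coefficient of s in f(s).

4

Write f(s) = as^3 + bs^2 + cs + d. Substituting each data point gives a linear system:
  a + b + c + d = 2
  8a + 4b + 2c + d = 30
  27a + 9b + 3c + d = 96
  64a + 16b + 4c + d = 218
Solving the system yields a = 3, b = 1, c = 4, d = -6.
So f(s) = 3s³ + s² + 4s - 6.
The coefficient of s is 4.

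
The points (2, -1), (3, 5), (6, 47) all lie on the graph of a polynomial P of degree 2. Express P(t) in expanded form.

Write P(t) = at^2 + bt + c. Substituting each data point gives a linear system:
  4a + 2b + c = -1
  9a + 3b + c = 5
  36a + 6b + c = 47
Solving the system yields a = 2, b = -4, c = -1.
So P(t) = 2t² - 4t - 1.
Check: P(2) = -1. ✓

P(t) = 2t^2 - 4t - 1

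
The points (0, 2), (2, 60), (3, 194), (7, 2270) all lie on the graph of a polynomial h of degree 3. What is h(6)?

Write h(t) = at^3 + bt^2 + ct + d. Substituting each data point gives a linear system:
  d = 2
  8a + 4b + 2c + d = 60
  27a + 9b + 3c + d = 194
  343a + 49b + 7c + d = 2270
Solving the system yields a = 6, b = 5, c = -5, d = 2.
So h(t) = 6t^3 + 5t^2 - 5t + 2.
Then h(6) = 1448.

1448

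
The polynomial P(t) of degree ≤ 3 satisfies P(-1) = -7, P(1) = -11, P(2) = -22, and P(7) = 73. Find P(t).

P(t) = t^3 - 5t^2 - 3t - 4

Write P(t) = at^3 + bt^2 + ct + d. Substituting each data point gives a linear system:
  -a + b - c + d = -7
  a + b + c + d = -11
  8a + 4b + 2c + d = -22
  343a + 49b + 7c + d = 73
Solving the system yields a = 1, b = -5, c = -3, d = -4.
So P(t) = t³ - 5t² - 3t - 4.
Check: P(1) = -11. ✓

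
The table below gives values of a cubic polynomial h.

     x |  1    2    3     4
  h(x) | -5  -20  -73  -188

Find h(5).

Using the Lagrange interpolation formula with nodes 1, 2, 3, 4:
  L_0(x) = (x - 2)(x - 3)(x - 4) / -6
  L_1(x) = (x - 1)(x - 3)(x - 4) / 2
  L_2(x) = (x - 1)(x - 2)(x - 4) / -2
  L_3(x) = (x - 1)(x - 2)(x - 3) / 6
Then h(x) = -5·L_0(x) - 20·L_1(x) - 73·L_2(x) - 188·L_3(x).
Expanding and collecting terms gives h(x) = -4x^3 + 5x^2 - 2x - 4.
Evaluating at x = 5: h(5) = -389.

-389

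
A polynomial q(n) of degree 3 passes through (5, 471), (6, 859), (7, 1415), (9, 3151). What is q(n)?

Write q(n) = an^3 + bn^2 + cn + d. Substituting each data point gives a linear system:
  125a + 25b + 5c + d = 471
  216a + 36b + 6c + d = 859
  343a + 49b + 7c + d = 1415
  729a + 81b + 9c + d = 3151
Solving the system yields a = 5, b = -6, c = -1, d = 1.
So q(n) = 5n^3 - 6n^2 - n + 1.
Check: q(5) = 471. ✓

q(n) = 5n^3 - 6n^2 - n + 1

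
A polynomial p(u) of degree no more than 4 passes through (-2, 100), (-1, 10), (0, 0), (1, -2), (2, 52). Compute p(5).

Using the Lagrange interpolation formula with nodes -2, -1, 0, 1, 2:
  L_0(u) = (u + 1)u(u - 1)(u - 2) / 24
  L_1(u) = (u + 2)u(u - 1)(u - 2) / -6
  L_2(u) = (u + 2)(u + 1)(u - 1)(u - 2) / 4
  L_3(u) = (u + 2)(u + 1)u(u - 2) / -6
  L_4(u) = (u + 2)(u + 1)u(u - 1) / 24
Then p(u) = 100·L_0(u) + 10·L_1(u) + 0·L_2(u) - 2·L_3(u) + 52·L_4(u).
Expanding and collecting terms gives p(u) = 5u^4 - 2u^3 - u^2 - 4u.
Evaluating at u = 5: p(5) = 2830.

2830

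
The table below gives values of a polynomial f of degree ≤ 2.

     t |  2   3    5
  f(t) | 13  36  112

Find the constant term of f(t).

Write f(t) = at^2 + bt + c. Substituting each data point gives a linear system:
  4a + 2b + c = 13
  9a + 3b + c = 36
  25a + 5b + c = 112
Solving the system yields a = 5, b = -2, c = -3.
So f(t) = 5t² - 2t - 3.
The constant term is -3.

-3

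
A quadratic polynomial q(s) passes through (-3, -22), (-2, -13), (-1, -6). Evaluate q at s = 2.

3

Forward differences of the values at s = -3, -2, -1:
  q  : -22  -13  -6
  Δ  : 9  7
  Δ^2: -2
The second differences are constant, confirming degree 2.
Interpolating (Newton forward form) and evaluating at s = 2 gives q(2) = 3.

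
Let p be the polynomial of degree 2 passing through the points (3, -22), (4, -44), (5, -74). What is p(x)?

Using the Lagrange interpolation formula with nodes 3, 4, 5:
  L_0(x) = (x - 4)(x - 5) / 2
  L_1(x) = (x - 3)(x - 5) / -1
  L_2(x) = (x - 3)(x - 4) / 2
Then p(x) = -22·L_0(x) - 44·L_1(x) - 74·L_2(x).
Expanding and collecting terms gives p(x) = -4x^2 + 6x - 4.
Check: p(3) = -22. ✓

p(x) = -4x^2 + 6x - 4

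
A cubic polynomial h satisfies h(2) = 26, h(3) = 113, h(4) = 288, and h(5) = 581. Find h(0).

Using the Lagrange interpolation formula with nodes 2, 3, 4, 5:
  L_0(s) = (s - 3)(s - 4)(s - 5) / -6
  L_1(s) = (s - 2)(s - 4)(s - 5) / 2
  L_2(s) = (s - 2)(s - 3)(s - 5) / -2
  L_3(s) = (s - 2)(s - 3)(s - 4) / 6
Then h(s) = 26·L_0(s) + 113·L_1(s) + 288·L_2(s) + 581·L_3(s).
Expanding and collecting terms gives h(s) = 5s³ - s² - 3s - 4.
Evaluating at s = 0: h(0) = -4.

-4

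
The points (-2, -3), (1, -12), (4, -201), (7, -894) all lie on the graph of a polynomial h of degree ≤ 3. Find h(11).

Using the Lagrange interpolation formula with nodes -2, 1, 4, 7:
  L_0(s) = (s - 1)(s - 4)(s - 7) / -162
  L_1(s) = (s + 2)(s - 4)(s - 7) / 54
  L_2(s) = (s + 2)(s - 1)(s - 7) / -54
  L_3(s) = (s + 2)(s - 1)(s - 4) / 162
Then h(s) = -3·L_0(s) - 12·L_1(s) - 201·L_2(s) - 894·L_3(s).
Expanding and collecting terms gives h(s) = -2s³ - 4s² - s - 5.
Evaluating at s = 11: h(11) = -3162.

-3162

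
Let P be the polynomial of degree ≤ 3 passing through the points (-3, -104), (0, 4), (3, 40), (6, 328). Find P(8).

820

Forward differences of the values at t = -3, 0, 3, 6:
  P  : -104  4  40  328
  Δ  : 108  36  288
  Δ^2: -72  252
  Δ^3: 324
The third differences are constant, confirming degree 3.
Interpolating (Newton forward form) and evaluating at t = 8 gives P(8) = 820.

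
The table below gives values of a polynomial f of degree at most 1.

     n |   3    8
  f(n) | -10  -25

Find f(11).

-34

Using the Lagrange interpolation formula with nodes 3, 8:
  L_0(n) = (n - 8) / -5
  L_1(n) = (n - 3) / 5
Then f(n) = -10·L_0(n) - 25·L_1(n).
Expanding and collecting terms gives f(n) = -3n - 1.
Evaluating at n = 11: f(11) = -34.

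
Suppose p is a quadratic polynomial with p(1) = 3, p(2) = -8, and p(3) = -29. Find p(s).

Write p(s) = as^2 + bs + c. Substituting each data point gives a linear system:
  a + b + c = 3
  4a + 2b + c = -8
  9a + 3b + c = -29
Solving the system yields a = -5, b = 4, c = 4.
So p(s) = -5s^2 + 4s + 4.
Check: p(3) = -29. ✓

p(s) = -5s^2 + 4s + 4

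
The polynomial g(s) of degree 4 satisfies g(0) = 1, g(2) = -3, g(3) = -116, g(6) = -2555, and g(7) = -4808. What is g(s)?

Using the Lagrange interpolation formula with nodes 0, 2, 3, 6, 7:
  L_0(s) = (s - 2)(s - 3)(s - 6)(s - 7) / 252
  L_1(s) = s(s - 3)(s - 6)(s - 7) / -40
  L_2(s) = s(s - 2)(s - 6)(s - 7) / 36
  L_3(s) = s(s - 2)(s - 3)(s - 7) / -72
  L_4(s) = s(s - 2)(s - 3)(s - 6) / 140
Then g(s) = 1·L_0(s) - 3·L_1(s) - 116·L_2(s) - 2555·L_3(s) - 4808·L_4(s).
Expanding and collecting terms gives g(s) = -2s^4 - s^3 + 6s^2 + 6s + 1.
Check: g(3) = -116. ✓

g(s) = -2s^4 - s^3 + 6s^2 + 6s + 1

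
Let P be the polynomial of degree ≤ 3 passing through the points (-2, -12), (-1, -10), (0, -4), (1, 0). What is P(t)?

P(t) = -t^3 - t^2 + 6t - 4

Write P(t) = at^3 + bt^2 + ct + d. Substituting each data point gives a linear system:
  -8a + 4b - 2c + d = -12
  -a + b - c + d = -10
  d = -4
  a + b + c + d = 0
Solving the system yields a = -1, b = -1, c = 6, d = -4.
So P(t) = -t^3 - t^2 + 6t - 4.
Check: P(-1) = -10. ✓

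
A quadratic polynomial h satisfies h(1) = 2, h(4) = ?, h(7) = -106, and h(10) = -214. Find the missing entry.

-34

On equispaced nodes a degree-2 polynomial has vanishing third forward difference, so
  - h(1) + 3·h(4) - 3·h(7) + h(10) = 0.
Substituting the known values and solving for h(4):
  3·h(4) = -102
  h(4) = -34.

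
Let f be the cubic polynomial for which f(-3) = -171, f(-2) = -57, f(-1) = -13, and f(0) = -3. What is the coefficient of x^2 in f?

1

Write f(x) = ax^3 + bx^2 + cx + d. Substituting each data point gives a linear system:
  -27a + 9b - 3c + d = -171
  -8a + 4b - 2c + d = -57
  -a + b - c + d = -13
  d = -3
Solving the system yields a = 6, b = 1, c = 5, d = -3.
So f(x) = 6x^3 + x^2 + 5x - 3.
The coefficient of x^2 is 1.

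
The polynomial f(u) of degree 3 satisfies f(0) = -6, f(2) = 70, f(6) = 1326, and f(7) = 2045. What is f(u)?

f(u) = 5u^3 + 6u^2 + 6u - 6

Write f(u) = au^3 + bu^2 + cu + d. Substituting each data point gives a linear system:
  d = -6
  8a + 4b + 2c + d = 70
  216a + 36b + 6c + d = 1326
  343a + 49b + 7c + d = 2045
Solving the system yields a = 5, b = 6, c = 6, d = -6.
So f(u) = 5u^3 + 6u^2 + 6u - 6.
Check: f(0) = -6. ✓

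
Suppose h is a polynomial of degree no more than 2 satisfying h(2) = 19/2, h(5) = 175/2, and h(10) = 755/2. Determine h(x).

h(x) = 4x^2 - 2x - 5/2

Using the Lagrange interpolation formula with nodes 2, 5, 10:
  L_0(x) = (x - 5)(x - 10) / 24
  L_1(x) = (x - 2)(x - 10) / -15
  L_2(x) = (x - 2)(x - 5) / 40
Then h(x) = 19/2·L_0(x) + 175/2·L_1(x) + 755/2·L_2(x).
Expanding and collecting terms gives h(x) = 4x² - 2x - 5/2.
Check: h(5) = 175/2. ✓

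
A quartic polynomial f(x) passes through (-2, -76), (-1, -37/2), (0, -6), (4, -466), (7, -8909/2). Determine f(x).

Write f(x) = ax^4 + bx^3 + cx^2 + dx + e. Substituting each data point gives a linear system:
  16a - 8b + 4c - 2d + e = -76
  a - b + c - d + e = -37/2
  e = -6
  256a + 64b + 16c + 4d + e = -466
  2401a + 343b + 49c + 7d + e = -8909/2
Solving the system yields a = -2, b = 3/2, c = -4, d = 5, e = -6.
So f(x) = -2x^4 + (3/2)x^3 - 4x^2 + 5x - 6.
Check: f(0) = -6. ✓

f(x) = -2x^4 + (3/2)x^3 - 4x^2 + 5x - 6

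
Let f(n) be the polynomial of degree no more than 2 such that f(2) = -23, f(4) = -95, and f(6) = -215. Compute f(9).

-485

Using the Lagrange interpolation formula with nodes 2, 4, 6:
  L_0(n) = (n - 4)(n - 6) / 8
  L_1(n) = (n - 2)(n - 6) / -4
  L_2(n) = (n - 2)(n - 4) / 8
Then f(n) = -23·L_0(n) - 95·L_1(n) - 215·L_2(n).
Expanding and collecting terms gives f(n) = -6n² + 1.
Evaluating at n = 9: f(9) = -485.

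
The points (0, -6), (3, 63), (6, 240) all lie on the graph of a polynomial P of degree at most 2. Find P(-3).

Forward differences of the values at s = 0, 3, 6:
  P  : -6  63  240
  Δ  : 69  177
  Δ^2: 108
The second differences are constant, confirming degree 2.
Interpolating (Newton forward form) and evaluating at s = -3 gives P(-3) = 33.

33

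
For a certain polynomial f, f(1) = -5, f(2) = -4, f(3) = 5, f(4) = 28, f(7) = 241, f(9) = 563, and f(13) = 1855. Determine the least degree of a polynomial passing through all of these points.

3

Divided differences on the nodes 1, 2, 3, 4, 7, 9, 13:
  order 0: -5  -4  5  28  241  563  1855
  order 1: 1  9  23  71  161  323
  order 2: 4  7  12  18  27
  order 3: 1  1  1  1
  order 4: 0  0  0
  order 5: 0  0
  order 6: 0
The order-3 divided differences are all 1 (nonzero) and every higher order vanishes, so the data lies on a polynomial of degree exactly 3.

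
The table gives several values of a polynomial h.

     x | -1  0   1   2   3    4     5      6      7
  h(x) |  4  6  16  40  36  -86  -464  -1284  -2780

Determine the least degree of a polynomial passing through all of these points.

Forward differences of the values at x = -1, 0, 1, 2, 3, 4, 5, 6, 7:
  h  : 4  6  16  40  36  -86  -464  -1284  -2780
  Δ  : 2  10  24  -4  -122  -378  -820  -1496
  Δ^2: 8  14  -28  -118  -256  -442  -676
  Δ^3: 6  -42  -90  -138  -186  -234
  Δ^4: -48  -48  -48  -48  -48
  Δ^5: 0  0  0  0
  Δ^6: 0  0  0
  Δ^7: 0  0
  Δ^8: 0
The fourth differences are constant (-48) and nonzero, while all higher differences vanish, so the minimal degree is 4.

4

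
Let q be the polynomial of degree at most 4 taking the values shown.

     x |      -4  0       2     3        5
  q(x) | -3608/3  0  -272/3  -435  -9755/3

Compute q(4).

Using the Lagrange interpolation formula with nodes -4, 0, 2, 3, 5:
  L_0(x) = x(x - 2)(x - 3)(x - 5) / 1512
  L_1(x) = (x + 4)(x - 2)(x - 3)(x - 5) / -120
  L_2(x) = (x + 4)x(x - 3)(x - 5) / 36
  L_3(x) = (x + 4)x(x - 2)(x - 5) / -42
  L_4(x) = (x + 4)x(x - 2)(x - 3) / 270
Then q(x) = -3608/3·L_0(x) + 0·L_1(x) - 272/3·L_2(x) - 435·L_3(x) - 9755/3·L_4(x).
Expanding and collecting terms gives q(x) = -5x^4 - x^3 + (1/3)x^2 - 2x.
Evaluating at x = 4: q(4) = -4040/3.

-4040/3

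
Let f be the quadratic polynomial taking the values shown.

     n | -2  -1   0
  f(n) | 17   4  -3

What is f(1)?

-4

Using the Lagrange interpolation formula with nodes -2, -1, 0:
  L_0(n) = (n + 1)n / 2
  L_1(n) = (n + 2)n / -1
  L_2(n) = (n + 2)(n + 1) / 2
Then f(n) = 17·L_0(n) + 4·L_1(n) - 3·L_2(n).
Expanding and collecting terms gives f(n) = 3n^2 - 4n - 3.
Evaluating at n = 1: f(1) = -4.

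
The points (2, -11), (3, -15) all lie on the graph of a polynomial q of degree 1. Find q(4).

Write q(n) = an + b. Substituting each data point gives a linear system:
  2a + b = -11
  3a + b = -15
Solving the system yields a = -4, b = -3.
So q(n) = -4n - 3.
Then q(4) = -19.

-19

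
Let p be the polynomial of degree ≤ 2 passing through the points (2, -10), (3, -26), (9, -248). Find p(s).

Write p(s) = as^2 + bs + c. Substituting each data point gives a linear system:
  4a + 2b + c = -10
  9a + 3b + c = -26
  81a + 9b + c = -248
Solving the system yields a = -3, b = -1, c = 4.
So p(s) = -3s^2 - s + 4.
Check: p(9) = -248. ✓

p(s) = -3s^2 - s + 4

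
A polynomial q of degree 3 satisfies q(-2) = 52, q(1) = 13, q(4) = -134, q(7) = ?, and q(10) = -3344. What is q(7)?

-1037

On equispaced nodes a degree-3 polynomial has vanishing fourth forward difference, so
  q(-2) - 4·q(1) + 6·q(4) - 4·q(7) + q(10) = 0.
Substituting the known values and solving for q(7):
  -4·q(7) = 4148
  q(7) = -1037.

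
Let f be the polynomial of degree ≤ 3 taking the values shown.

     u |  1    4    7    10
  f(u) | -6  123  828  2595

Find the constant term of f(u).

Write f(u) = au^3 + bu^2 + cu + d. Substituting each data point gives a linear system:
  a + b + c + d = -6
  64a + 16b + 4c + d = 123
  343a + 49b + 7c + d = 828
  1000a + 100b + 10c + d = 2595
Solving the system yields a = 3, b = -4, c = 0, d = -5.
So f(u) = 3u³ - 4u² - 5.
The constant term is -5.

-5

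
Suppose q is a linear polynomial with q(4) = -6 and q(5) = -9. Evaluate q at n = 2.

Write q(n) = an + b. Substituting each data point gives a linear system:
  4a + b = -6
  5a + b = -9
Solving the system yields a = -3, b = 6.
So q(n) = -3n + 6.
Then q(2) = 0.

0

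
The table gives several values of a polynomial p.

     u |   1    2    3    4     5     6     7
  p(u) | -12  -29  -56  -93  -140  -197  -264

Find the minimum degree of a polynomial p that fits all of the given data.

Forward differences of the values at u = 1, 2, 3, 4, 5, 6, 7:
  p  : -12  -29  -56  -93  -140  -197  -264
  Δ  : -17  -27  -37  -47  -57  -67
  Δ^2: -10  -10  -10  -10  -10
  Δ^3: 0  0  0  0
  Δ^4: 0  0  0
  Δ^5: 0  0
  Δ^6: 0
The second differences are constant (-10) and nonzero, while all higher differences vanish, so the minimal degree is 2.

2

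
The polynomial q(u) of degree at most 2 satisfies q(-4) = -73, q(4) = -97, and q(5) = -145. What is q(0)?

Using the Lagrange interpolation formula with nodes -4, 4, 5:
  L_0(u) = (u - 4)(u - 5) / 72
  L_1(u) = (u + 4)(u - 5) / -8
  L_2(u) = (u + 4)(u - 4) / 9
Then q(u) = -73·L_0(u) - 97·L_1(u) - 145·L_2(u).
Expanding and collecting terms gives q(u) = -5u^2 - 3u - 5.
Evaluating at u = 0: q(0) = -5.

-5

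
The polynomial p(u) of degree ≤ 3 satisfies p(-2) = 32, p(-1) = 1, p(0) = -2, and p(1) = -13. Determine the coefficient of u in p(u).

-1

Write p(u) = au^3 + bu^2 + cu + d. Substituting each data point gives a linear system:
  -8a + 4b - 2c + d = 32
  -a + b - c + d = 1
  d = -2
  a + b + c + d = -13
Solving the system yields a = -6, b = -4, c = -1, d = -2.
So p(u) = -6u^3 - 4u^2 - u - 2.
The coefficient of u is -1.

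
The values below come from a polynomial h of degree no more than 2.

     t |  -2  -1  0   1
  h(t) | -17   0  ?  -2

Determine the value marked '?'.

5

On equispaced nodes a degree-2 polynomial has vanishing third forward difference, so
  - h(-2) + 3·h(-1) - 3·h(0) + h(1) = 0.
Substituting the known values and solving for h(0):
  -3·h(0) = -15
  h(0) = 5.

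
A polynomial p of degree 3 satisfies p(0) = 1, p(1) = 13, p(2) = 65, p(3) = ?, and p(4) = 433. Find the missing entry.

193

The 4 known points determine the degree-3 polynomial uniquely.
Write p(n) = an^3 + bn^2 + cn + d. Substituting each data point gives a linear system:
  d = 1
  a + b + c + d = 13
  8a + 4b + 2c + d = 65
  64a + 16b + 4c + d = 433
Solving the system yields a = 6, b = 2, c = 4, d = 1.
So p(n) = 6n³ + 2n² + 4n + 1.
Then p(3) = 193.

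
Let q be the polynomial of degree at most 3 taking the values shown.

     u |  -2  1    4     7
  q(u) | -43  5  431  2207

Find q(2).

Write q(u) = au^3 + bu^2 + cu + d. Substituting each data point gives a linear system:
  -8a + 4b - 2c + d = -43
  a + b + c + d = 5
  64a + 16b + 4c + d = 431
  343a + 49b + 7c + d = 2207
Solving the system yields a = 6, b = 3, c = 1, d = -5.
So q(u) = 6u^3 + 3u^2 + u - 5.
Then q(2) = 57.

57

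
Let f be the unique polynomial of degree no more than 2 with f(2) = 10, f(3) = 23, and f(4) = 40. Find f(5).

Forward differences of the values at t = 2, 3, 4:
  f  : 10  23  40
  Δ  : 13  17
  Δ^2: 4
The second differences are constant, confirming degree 2.
Interpolating (Newton forward form) and evaluating at t = 5 gives f(5) = 61.

61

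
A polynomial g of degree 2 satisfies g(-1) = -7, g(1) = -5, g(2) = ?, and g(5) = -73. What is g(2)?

-13

The 3 known points determine the degree-2 polynomial uniquely.
Write g(s) = as^2 + bs + c. Substituting each data point gives a linear system:
  a - b + c = -7
  a + b + c = -5
  25a + 5b + c = -73
Solving the system yields a = -3, b = 1, c = -3.
So g(s) = -3s² + s - 3.
Then g(2) = -13.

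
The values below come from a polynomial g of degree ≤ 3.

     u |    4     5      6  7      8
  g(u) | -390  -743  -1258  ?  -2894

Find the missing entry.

The 4 known points determine the degree-3 polynomial uniquely.
Write g(u) = au^3 + bu^2 + cu + d. Substituting each data point gives a linear system:
  64a + 16b + 4c + d = -390
  125a + 25b + 5c + d = -743
  216a + 36b + 6c + d = -1258
  512a + 64b + 8c + d = -2894
Solving the system yields a = -5, b = -6, c = 6, d = 2.
So g(u) = -5u³ - 6u² + 6u + 2.
Then g(7) = -1965.

-1965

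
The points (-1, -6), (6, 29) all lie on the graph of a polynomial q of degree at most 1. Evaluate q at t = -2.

-11

Using the Lagrange interpolation formula with nodes -1, 6:
  L_0(t) = (t - 6) / -7
  L_1(t) = (t + 1) / 7
Then q(t) = -6·L_0(t) + 29·L_1(t).
Expanding and collecting terms gives q(t) = 5t - 1.
Evaluating at t = -2: q(-2) = -11.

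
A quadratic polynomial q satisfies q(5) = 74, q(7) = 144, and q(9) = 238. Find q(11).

356

Using the Lagrange interpolation formula with nodes 5, 7, 9:
  L_0(u) = (u - 7)(u - 9) / 8
  L_1(u) = (u - 5)(u - 9) / -4
  L_2(u) = (u - 5)(u - 7) / 8
Then q(u) = 74·L_0(u) + 144·L_1(u) + 238·L_2(u).
Expanding and collecting terms gives q(u) = 3u^2 - u + 4.
Evaluating at u = 11: q(11) = 356.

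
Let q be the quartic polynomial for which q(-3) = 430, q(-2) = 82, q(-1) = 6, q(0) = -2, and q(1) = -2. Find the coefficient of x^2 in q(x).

Write q(x) = ax^4 + bx^3 + cx^2 + dx + e. Substituting each data point gives a linear system:
  81a - 27b + 9c - 3d + e = 430
  16a - 8b + 4c - 2d + e = 82
  a - b + c - d + e = 6
  e = -2
  a + b + c + d + e = -2
Solving the system yields a = 6, b = 2, c = -2, d = -6, e = -2.
So q(x) = 6x^4 + 2x^3 - 2x^2 - 6x - 2.
The coefficient of x^2 is -2.

-2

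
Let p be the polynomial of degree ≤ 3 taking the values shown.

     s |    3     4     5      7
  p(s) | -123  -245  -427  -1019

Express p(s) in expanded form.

Using the Lagrange interpolation formula with nodes 3, 4, 5, 7:
  L_0(s) = (s - 4)(s - 5)(s - 7) / -8
  L_1(s) = (s - 3)(s - 5)(s - 7) / 3
  L_2(s) = (s - 3)(s - 4)(s - 7) / -4
  L_3(s) = (s - 3)(s - 4)(s - 5) / 24
Then p(s) = -123·L_0(s) - 245·L_1(s) - 427·L_2(s) - 1019·L_3(s).
Expanding and collecting terms gives p(s) = -2s^3 - 6s^2 - 6s + 3.
Check: p(4) = -245. ✓

p(s) = -2s^3 - 6s^2 - 6s + 3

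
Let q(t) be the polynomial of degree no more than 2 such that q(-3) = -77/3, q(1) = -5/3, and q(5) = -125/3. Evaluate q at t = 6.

Write q(t) = at^2 + bt + c. Substituting each data point gives a linear system:
  9a - 3b + c = -77/3
  a + b + c = -5/3
  25a + 5b + c = -125/3
Solving the system yields a = -2, b = 2, c = -5/3.
So q(t) = -2t^2 + 2t - 5/3.
Then q(6) = -185/3.

-185/3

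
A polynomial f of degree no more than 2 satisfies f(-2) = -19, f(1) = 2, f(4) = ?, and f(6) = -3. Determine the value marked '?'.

The 3 known points determine the degree-2 polynomial uniquely.
Write f(t) = at^2 + bt + c. Substituting each data point gives a linear system:
  4a - 2b + c = -19
  a + b + c = 2
  36a + 6b + c = -3
Solving the system yields a = -1, b = 6, c = -3.
So f(t) = -t² + 6t - 3.
Then f(4) = 5.

5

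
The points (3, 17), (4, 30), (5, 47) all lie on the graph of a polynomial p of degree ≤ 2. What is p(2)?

8

Write p(x) = ax^2 + bx + c. Substituting each data point gives a linear system:
  9a + 3b + c = 17
  16a + 4b + c = 30
  25a + 5b + c = 47
Solving the system yields a = 2, b = -1, c = 2.
So p(x) = 2x^2 - x + 2.
Then p(2) = 8.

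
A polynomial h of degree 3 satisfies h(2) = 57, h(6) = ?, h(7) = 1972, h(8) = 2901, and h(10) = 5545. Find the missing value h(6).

1265

The 4 known points determine the degree-3 polynomial uniquely.
Write h(t) = at^3 + bt^2 + ct + d. Substituting each data point gives a linear system:
  8a + 4b + 2c + d = 57
  343a + 49b + 7c + d = 1972
  512a + 64b + 8c + d = 2901
  1000a + 100b + 10c + d = 5545
Solving the system yields a = 5, b = 6, c = -6, d = 5.
So h(t) = 5t³ + 6t² - 6t + 5.
Then h(6) = 1265.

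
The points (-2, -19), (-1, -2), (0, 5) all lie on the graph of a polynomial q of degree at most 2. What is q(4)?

Write q(n) = an^2 + bn + c. Substituting each data point gives a linear system:
  4a - 2b + c = -19
  a - b + c = -2
  c = 5
Solving the system yields a = -5, b = 2, c = 5.
So q(n) = -5n^2 + 2n + 5.
Then q(4) = -67.

-67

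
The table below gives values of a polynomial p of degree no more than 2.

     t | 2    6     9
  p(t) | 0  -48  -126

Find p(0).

Write p(t) = at^2 + bt + c. Substituting each data point gives a linear system:
  4a + 2b + c = 0
  36a + 6b + c = -48
  81a + 9b + c = -126
Solving the system yields a = -2, b = 4, c = 0.
So p(t) = -2t^2 + 4t.
Then p(0) = 0.

0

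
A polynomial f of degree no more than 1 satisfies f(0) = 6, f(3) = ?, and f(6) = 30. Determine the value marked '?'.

18

The 2 known points determine the degree-1 polynomial uniquely.
Write f(t) = at + b. Substituting each data point gives a linear system:
  b = 6
  6a + b = 30
Solving the system yields a = 4, b = 6.
So f(t) = 4t + 6.
Then f(3) = 18.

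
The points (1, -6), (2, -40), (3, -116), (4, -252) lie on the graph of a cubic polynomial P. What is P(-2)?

24

Using the Lagrange interpolation formula with nodes 1, 2, 3, 4:
  L_0(u) = (u - 2)(u - 3)(u - 4) / -6
  L_1(u) = (u - 1)(u - 3)(u - 4) / 2
  L_2(u) = (u - 1)(u - 2)(u - 4) / -2
  L_3(u) = (u - 1)(u - 2)(u - 3) / 6
Then P(u) = -6·L_0(u) - 40·L_1(u) - 116·L_2(u) - 252·L_3(u).
Expanding and collecting terms gives P(u) = -3u^3 - 3u^2 - 4u + 4.
Evaluating at u = -2: P(-2) = 24.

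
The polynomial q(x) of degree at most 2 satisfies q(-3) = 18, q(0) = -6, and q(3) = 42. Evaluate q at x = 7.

218

Using the Lagrange interpolation formula with nodes -3, 0, 3:
  L_0(x) = x(x - 3) / 18
  L_1(x) = (x + 3)(x - 3) / -9
  L_2(x) = (x + 3)x / 18
Then q(x) = 18·L_0(x) - 6·L_1(x) + 42·L_2(x).
Expanding and collecting terms gives q(x) = 4x^2 + 4x - 6.
Evaluating at x = 7: q(7) = 218.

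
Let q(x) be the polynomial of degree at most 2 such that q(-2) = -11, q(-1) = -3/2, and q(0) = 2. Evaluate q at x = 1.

Forward differences of the values at x = -2, -1, 0:
  q  : -11  -3/2  2
  Δ  : 19/2  7/2
  Δ^2: -6
The second differences are constant, confirming degree 2.
Interpolating (Newton forward form) and evaluating at x = 1 gives q(1) = -1/2.

-1/2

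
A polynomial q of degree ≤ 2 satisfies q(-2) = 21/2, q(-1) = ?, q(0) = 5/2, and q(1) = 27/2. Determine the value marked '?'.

3/2

On equispaced nodes a degree-2 polynomial has vanishing third forward difference, so
  - q(-2) + 3·q(-1) - 3·q(0) + q(1) = 0.
Substituting the known values and solving for q(-1):
  3·q(-1) = 9/2
  q(-1) = 3/2.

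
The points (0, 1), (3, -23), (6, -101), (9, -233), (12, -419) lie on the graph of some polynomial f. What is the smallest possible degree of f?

2

Forward differences of the values at x = 0, 3, 6, 9, 12:
  f  : 1  -23  -101  -233  -419
  Δ  : -24  -78  -132  -186
  Δ^2: -54  -54  -54
  Δ^3: 0  0
  Δ^4: 0
The second differences are constant (-54) and nonzero, while all higher differences vanish, so the minimal degree is 2.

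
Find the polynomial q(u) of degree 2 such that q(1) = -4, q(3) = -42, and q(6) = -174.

Write q(u) = au^2 + bu + c. Substituting each data point gives a linear system:
  a + b + c = -4
  9a + 3b + c = -42
  36a + 6b + c = -174
Solving the system yields a = -5, b = 1, c = 0.
So q(u) = -5u^2 + u.
Check: q(1) = -4. ✓

q(u) = -5u^2 + u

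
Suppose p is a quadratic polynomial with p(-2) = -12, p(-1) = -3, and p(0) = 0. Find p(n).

Write p(n) = an^2 + bn + c. Substituting each data point gives a linear system:
  4a - 2b + c = -12
  a - b + c = -3
  c = 0
Solving the system yields a = -3, b = 0, c = 0.
So p(n) = -3n^2.
Check: p(0) = 0. ✓

p(n) = -3n^2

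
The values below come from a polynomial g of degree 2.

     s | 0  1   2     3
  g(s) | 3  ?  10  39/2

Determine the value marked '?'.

9/2

On equispaced nodes a degree-2 polynomial has vanishing third forward difference, so
  - g(0) + 3·g(1) - 3·g(2) + g(3) = 0.
Substituting the known values and solving for g(1):
  3·g(1) = 27/2
  g(1) = 9/2.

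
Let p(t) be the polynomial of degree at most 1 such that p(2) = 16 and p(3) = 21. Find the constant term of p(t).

6

Write p(t) = at + b. Substituting each data point gives a linear system:
  2a + b = 16
  3a + b = 21
Solving the system yields a = 5, b = 6.
So p(t) = 5t + 6.
The constant term is 6.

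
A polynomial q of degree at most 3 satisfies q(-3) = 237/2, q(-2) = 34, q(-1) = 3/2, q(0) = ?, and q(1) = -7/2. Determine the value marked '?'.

-3

The 4 known points determine the degree-3 polynomial uniquely.
Write q(n) = an^3 + bn^2 + cn + d. Substituting each data point gives a linear system:
  -27a + 9b - 3c + d = 237/2
  -8a + 4b - 2c + d = 34
  -a + b - c + d = 3/2
  a + b + c + d = -7/2
Solving the system yields a = -4, b = 2, c = 3/2, d = -3.
So q(n) = -4n^3 + 2n^2 + (3/2)n - 3.
Then q(0) = -3.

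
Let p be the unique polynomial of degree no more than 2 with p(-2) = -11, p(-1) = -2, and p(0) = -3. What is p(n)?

p(n) = -5n^2 - 6n - 3

Using the Lagrange interpolation formula with nodes -2, -1, 0:
  L_0(n) = (n + 1)n / 2
  L_1(n) = (n + 2)n / -1
  L_2(n) = (n + 2)(n + 1) / 2
Then p(n) = -11·L_0(n) - 2·L_1(n) - 3·L_2(n).
Expanding and collecting terms gives p(n) = -5n^2 - 6n - 3.
Check: p(-2) = -11. ✓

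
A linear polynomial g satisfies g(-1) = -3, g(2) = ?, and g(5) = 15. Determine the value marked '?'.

The 2 known points determine the degree-1 polynomial uniquely.
Write g(s) = as + b. Substituting each data point gives a linear system:
  -a + b = -3
  5a + b = 15
Solving the system yields a = 3, b = 0.
So g(s) = 3s.
Then g(2) = 6.

6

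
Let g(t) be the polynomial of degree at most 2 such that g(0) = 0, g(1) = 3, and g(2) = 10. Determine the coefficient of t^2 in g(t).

2

Write g(t) = at^2 + bt + c. Substituting each data point gives a linear system:
  c = 0
  a + b + c = 3
  4a + 2b + c = 10
Solving the system yields a = 2, b = 1, c = 0.
So g(t) = 2t² + t.
The leading coefficient is 2.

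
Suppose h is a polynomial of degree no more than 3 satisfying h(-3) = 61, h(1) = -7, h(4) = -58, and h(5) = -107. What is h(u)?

h(u) = -u^3 + 2u^2 - 6u - 2

Write h(u) = au^3 + bu^2 + cu + d. Substituting each data point gives a linear system:
  -27a + 9b - 3c + d = 61
  a + b + c + d = -7
  64a + 16b + 4c + d = -58
  125a + 25b + 5c + d = -107
Solving the system yields a = -1, b = 2, c = -6, d = -2.
So h(u) = -u³ + 2u² - 6u - 2.
Check: h(1) = -7. ✓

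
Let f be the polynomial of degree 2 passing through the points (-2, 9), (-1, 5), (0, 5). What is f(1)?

Write f(s) = as^2 + bs + c. Substituting each data point gives a linear system:
  4a - 2b + c = 9
  a - b + c = 5
  c = 5
Solving the system yields a = 2, b = 2, c = 5.
So f(s) = 2s² + 2s + 5.
Then f(1) = 9.

9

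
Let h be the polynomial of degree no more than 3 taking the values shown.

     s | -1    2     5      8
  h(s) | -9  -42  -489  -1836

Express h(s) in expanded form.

h(s) = -3s^3 - 5s^2 + 3s - 4

Write h(s) = as^3 + bs^2 + cs + d. Substituting each data point gives a linear system:
  -a + b - c + d = -9
  8a + 4b + 2c + d = -42
  125a + 25b + 5c + d = -489
  512a + 64b + 8c + d = -1836
Solving the system yields a = -3, b = -5, c = 3, d = -4.
So h(s) = -3s^3 - 5s^2 + 3s - 4.
Check: h(5) = -489. ✓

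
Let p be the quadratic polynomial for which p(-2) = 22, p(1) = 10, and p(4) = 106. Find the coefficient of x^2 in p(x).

6

Write p(x) = ax^2 + bx + c. Substituting each data point gives a linear system:
  4a - 2b + c = 22
  a + b + c = 10
  16a + 4b + c = 106
Solving the system yields a = 6, b = 2, c = 2.
So p(x) = 6x^2 + 2x + 2.
The leading coefficient is 6.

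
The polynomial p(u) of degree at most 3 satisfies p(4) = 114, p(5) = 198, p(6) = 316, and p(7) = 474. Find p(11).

1626

Write p(u) = au^3 + bu^2 + cu + d. Substituting each data point gives a linear system:
  64a + 16b + 4c + d = 114
  125a + 25b + 5c + d = 198
  216a + 36b + 6c + d = 316
  343a + 49b + 7c + d = 474
Solving the system yields a = 1, b = 2, c = 5, d = -2.
So p(u) = u^3 + 2u^2 + 5u - 2.
Then p(11) = 1626.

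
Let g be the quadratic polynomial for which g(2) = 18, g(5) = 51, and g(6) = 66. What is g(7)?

83

Write g(x) = ax^2 + bx + c. Substituting each data point gives a linear system:
  4a + 2b + c = 18
  25a + 5b + c = 51
  36a + 6b + c = 66
Solving the system yields a = 1, b = 4, c = 6.
So g(x) = x² + 4x + 6.
Then g(7) = 83.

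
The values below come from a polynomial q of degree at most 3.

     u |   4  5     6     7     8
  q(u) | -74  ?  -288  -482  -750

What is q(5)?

-156

On equispaced nodes a degree-3 polynomial has vanishing fourth forward difference, so
  q(4) - 4·q(5) + 6·q(6) - 4·q(7) + q(8) = 0.
Substituting the known values and solving for q(5):
  -4·q(5) = 624
  q(5) = -156.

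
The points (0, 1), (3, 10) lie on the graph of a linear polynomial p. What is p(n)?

p(n) = 3n + 1

Write p(n) = an + b. Substituting each data point gives a linear system:
  b = 1
  3a + b = 10
Solving the system yields a = 3, b = 1.
So p(n) = 3n + 1.
Check: p(3) = 10. ✓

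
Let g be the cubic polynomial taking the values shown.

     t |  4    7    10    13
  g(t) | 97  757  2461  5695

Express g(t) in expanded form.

g(t) = 3t^3 - 5t^2 - 4t + 1

Write g(t) = at^3 + bt^2 + ct + d. Substituting each data point gives a linear system:
  64a + 16b + 4c + d = 97
  343a + 49b + 7c + d = 757
  1000a + 100b + 10c + d = 2461
  2197a + 169b + 13c + d = 5695
Solving the system yields a = 3, b = -5, c = -4, d = 1.
So g(t) = 3t^3 - 5t^2 - 4t + 1.
Check: g(7) = 757. ✓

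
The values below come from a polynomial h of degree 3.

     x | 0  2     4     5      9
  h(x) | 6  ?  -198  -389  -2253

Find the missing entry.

The 4 known points determine the degree-3 polynomial uniquely.
Write h(x) = ax^3 + bx^2 + cx + d. Substituting each data point gives a linear system:
  d = 6
  64a + 16b + 4c + d = -198
  125a + 25b + 5c + d = -389
  729a + 81b + 9c + d = -2253
Solving the system yields a = -3, b = -1, c = 1, d = 6.
So h(x) = -3x³ - x² + x + 6.
Then h(2) = -20.

-20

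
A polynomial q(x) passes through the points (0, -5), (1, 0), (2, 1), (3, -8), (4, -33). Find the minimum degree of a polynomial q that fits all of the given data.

Forward differences of the values at x = 0, 1, 2, 3, 4:
  q  : -5  0  1  -8  -33
  Δ  : 5  1  -9  -25
  Δ^2: -4  -10  -16
  Δ^3: -6  -6
  Δ^4: 0
The third differences are constant (-6) and nonzero, while all higher differences vanish, so the minimal degree is 3.

3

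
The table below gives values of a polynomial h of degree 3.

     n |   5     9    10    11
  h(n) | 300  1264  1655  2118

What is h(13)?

Using the Lagrange interpolation formula with nodes 5, 9, 10, 11:
  L_0(n) = (n - 9)(n - 10)(n - 11) / -120
  L_1(n) = (n - 5)(n - 10)(n - 11) / 8
  L_2(n) = (n - 5)(n - 9)(n - 11) / -5
  L_3(n) = (n - 5)(n - 9)(n - 10) / 12
Then h(n) = 300·L_0(n) + 1264·L_1(n) + 1655·L_2(n) + 2118·L_3(n).
Expanding and collecting terms gives h(n) = n³ + 6n² + 6n - 5.
Evaluating at n = 13: h(13) = 3284.

3284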